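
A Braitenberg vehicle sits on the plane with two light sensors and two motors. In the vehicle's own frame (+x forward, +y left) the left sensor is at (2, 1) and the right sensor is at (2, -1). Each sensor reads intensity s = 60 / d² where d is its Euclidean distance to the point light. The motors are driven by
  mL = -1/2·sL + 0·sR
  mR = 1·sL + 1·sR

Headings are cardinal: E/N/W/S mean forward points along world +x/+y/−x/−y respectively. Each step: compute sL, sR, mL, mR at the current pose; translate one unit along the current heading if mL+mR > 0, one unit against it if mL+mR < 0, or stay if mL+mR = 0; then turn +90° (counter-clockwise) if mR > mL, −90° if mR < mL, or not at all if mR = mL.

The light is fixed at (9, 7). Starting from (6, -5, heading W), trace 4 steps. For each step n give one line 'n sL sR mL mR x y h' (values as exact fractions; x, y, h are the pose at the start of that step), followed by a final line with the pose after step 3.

0 30/97 30/73 -15/97 5100/7081 6 -5 W
1 12/41 60/221 -6/41 5112/9061 5 -5 S
2 15/37 3/10 -15/74 261/370 5 -6 E
3 60/137 12/25 -30/137 3144/3425 6 -6 N
final 6 -5 W

n=0: pose=(6,-5,W); sL=30/97, sR=30/73; mL=-15/97, mR=5100/7081; mL+mR=4005/7081 → advance +1; mR−mL=6195/7081 → turn +1·90°
n=1: pose=(5,-5,S); sL=12/41, sR=60/221; mL=-6/41, mR=5112/9061; mL+mR=3786/9061 → advance +1; mR−mL=6438/9061 → turn +1·90°
n=2: pose=(5,-6,E); sL=15/37, sR=3/10; mL=-15/74, mR=261/370; mL+mR=93/185 → advance +1; mR−mL=168/185 → turn +1·90°
n=3: pose=(6,-6,N); sL=60/137, sR=12/25; mL=-30/137, mR=3144/3425; mL+mR=2394/3425 → advance +1; mR−mL=3894/3425 → turn +1·90°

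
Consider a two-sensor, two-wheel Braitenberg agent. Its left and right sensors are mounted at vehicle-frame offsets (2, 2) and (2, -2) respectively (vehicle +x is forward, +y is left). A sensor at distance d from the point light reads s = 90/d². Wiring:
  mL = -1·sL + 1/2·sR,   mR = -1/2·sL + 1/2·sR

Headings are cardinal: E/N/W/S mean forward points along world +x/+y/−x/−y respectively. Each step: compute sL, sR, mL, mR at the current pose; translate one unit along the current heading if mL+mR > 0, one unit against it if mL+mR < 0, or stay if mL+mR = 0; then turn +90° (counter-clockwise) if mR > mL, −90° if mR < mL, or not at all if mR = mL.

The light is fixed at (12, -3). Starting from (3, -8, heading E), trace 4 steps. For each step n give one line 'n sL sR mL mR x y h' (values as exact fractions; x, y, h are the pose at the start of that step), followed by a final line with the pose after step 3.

0 45/29 45/49 -3105/2842 -450/1421 3 -8 E
1 10/17 90/73 35/1241 400/1241 2 -8 N
2 1/2 45/74 -29/148 2/37 2 -7 W
3 18/17 90/157 -2061/2669 -648/2669 3 -7 S
final 3 -6 E

n=0: pose=(3,-8,E); sL=45/29, sR=45/49; mL=-3105/2842, mR=-450/1421; mL+mR=-4005/2842 → advance -1; mR−mL=45/58 → turn +1·90°
n=1: pose=(2,-8,N); sL=10/17, sR=90/73; mL=35/1241, mR=400/1241; mL+mR=435/1241 → advance +1; mR−mL=5/17 → turn +1·90°
n=2: pose=(2,-7,W); sL=1/2, sR=45/74; mL=-29/148, mR=2/37; mL+mR=-21/148 → advance -1; mR−mL=1/4 → turn +1·90°
n=3: pose=(3,-7,S); sL=18/17, sR=90/157; mL=-2061/2669, mR=-648/2669; mL+mR=-2709/2669 → advance -1; mR−mL=9/17 → turn +1·90°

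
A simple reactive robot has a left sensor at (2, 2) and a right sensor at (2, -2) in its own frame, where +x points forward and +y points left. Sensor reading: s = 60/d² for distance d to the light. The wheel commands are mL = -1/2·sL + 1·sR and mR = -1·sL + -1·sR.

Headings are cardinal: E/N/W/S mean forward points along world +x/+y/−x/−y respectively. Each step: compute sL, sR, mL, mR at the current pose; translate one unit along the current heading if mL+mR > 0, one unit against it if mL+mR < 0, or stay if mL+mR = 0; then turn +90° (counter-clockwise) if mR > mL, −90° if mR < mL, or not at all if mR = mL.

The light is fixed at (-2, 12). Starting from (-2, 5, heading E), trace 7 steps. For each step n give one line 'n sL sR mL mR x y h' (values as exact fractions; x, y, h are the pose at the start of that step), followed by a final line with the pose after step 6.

0 60/29 12/17 -162/493 -1368/493 -2 5 E
1 30/41 2/3 37/123 -172/123 -3 5 S
2 60/73 12/5 726/365 -1176/365 -3 6 W
3 3 3 3/2 -6 -2 6 N
4 60/29 12/17 -162/493 -1368/493 -2 5 E
5 30/41 2/3 37/123 -172/123 -3 5 S
6 60/73 12/5 726/365 -1176/365 -3 6 W
final -2 6 N

n=0: pose=(-2,5,E); sL=60/29, sR=12/17; mL=-162/493, mR=-1368/493; mL+mR=-90/29 → advance -1; mR−mL=-1206/493 → turn -1·90°
n=1: pose=(-3,5,S); sL=30/41, sR=2/3; mL=37/123, mR=-172/123; mL+mR=-45/41 → advance -1; mR−mL=-209/123 → turn -1·90°
n=2: pose=(-3,6,W); sL=60/73, sR=12/5; mL=726/365, mR=-1176/365; mL+mR=-90/73 → advance -1; mR−mL=-1902/365 → turn -1·90°
n=3: pose=(-2,6,N); sL=3, sR=3; mL=3/2, mR=-6; mL+mR=-9/2 → advance -1; mR−mL=-15/2 → turn -1·90°
n=4: pose=(-2,5,E); sL=60/29, sR=12/17; mL=-162/493, mR=-1368/493; mL+mR=-90/29 → advance -1; mR−mL=-1206/493 → turn -1·90°
n=5: pose=(-3,5,S); sL=30/41, sR=2/3; mL=37/123, mR=-172/123; mL+mR=-45/41 → advance -1; mR−mL=-209/123 → turn -1·90°
n=6: pose=(-3,6,W); sL=60/73, sR=12/5; mL=726/365, mR=-1176/365; mL+mR=-90/73 → advance -1; mR−mL=-1902/365 → turn -1·90°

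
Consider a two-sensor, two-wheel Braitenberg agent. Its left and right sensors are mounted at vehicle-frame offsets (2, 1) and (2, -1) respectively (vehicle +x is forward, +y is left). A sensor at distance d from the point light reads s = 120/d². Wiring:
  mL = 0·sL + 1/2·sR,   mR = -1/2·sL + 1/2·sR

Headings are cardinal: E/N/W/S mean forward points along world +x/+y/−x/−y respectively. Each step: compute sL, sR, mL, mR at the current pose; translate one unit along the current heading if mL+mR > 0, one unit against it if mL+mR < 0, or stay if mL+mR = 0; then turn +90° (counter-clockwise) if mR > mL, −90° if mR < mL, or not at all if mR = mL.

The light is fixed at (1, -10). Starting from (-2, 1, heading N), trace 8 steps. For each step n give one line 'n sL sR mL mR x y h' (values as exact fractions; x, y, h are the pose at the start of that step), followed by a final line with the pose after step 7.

0 24/37 120/173 60/173 144/6401 -2 1 N
1 12/17 60/61 30/61 144/1037 -2 2 E
2 120/101 120/109 60/109 -480/11009 -1 2 S
3 30/29 3/4 3/8 -33/232 -1 1 W
4 24/37 120/173 60/173 144/6401 -2 1 N
5 12/17 60/61 30/61 144/1037 -2 2 E
6 120/101 120/109 60/109 -480/11009 -1 2 S
7 30/29 3/4 3/8 -33/232 -1 1 W
final -2 1 N

n=0: pose=(-2,1,N); sL=24/37, sR=120/173; mL=60/173, mR=144/6401; mL+mR=2364/6401 → advance +1; mR−mL=-12/37 → turn -1·90°
n=1: pose=(-2,2,E); sL=12/17, sR=60/61; mL=30/61, mR=144/1037; mL+mR=654/1037 → advance +1; mR−mL=-6/17 → turn -1·90°
n=2: pose=(-1,2,S); sL=120/101, sR=120/109; mL=60/109, mR=-480/11009; mL+mR=5580/11009 → advance +1; mR−mL=-60/101 → turn -1·90°
n=3: pose=(-1,1,W); sL=30/29, sR=3/4; mL=3/8, mR=-33/232; mL+mR=27/116 → advance +1; mR−mL=-15/29 → turn -1·90°
n=4: pose=(-2,1,N); sL=24/37, sR=120/173; mL=60/173, mR=144/6401; mL+mR=2364/6401 → advance +1; mR−mL=-12/37 → turn -1·90°
n=5: pose=(-2,2,E); sL=12/17, sR=60/61; mL=30/61, mR=144/1037; mL+mR=654/1037 → advance +1; mR−mL=-6/17 → turn -1·90°
n=6: pose=(-1,2,S); sL=120/101, sR=120/109; mL=60/109, mR=-480/11009; mL+mR=5580/11009 → advance +1; mR−mL=-60/101 → turn -1·90°
n=7: pose=(-1,1,W); sL=30/29, sR=3/4; mL=3/8, mR=-33/232; mL+mR=27/116 → advance +1; mR−mL=-15/29 → turn -1·90°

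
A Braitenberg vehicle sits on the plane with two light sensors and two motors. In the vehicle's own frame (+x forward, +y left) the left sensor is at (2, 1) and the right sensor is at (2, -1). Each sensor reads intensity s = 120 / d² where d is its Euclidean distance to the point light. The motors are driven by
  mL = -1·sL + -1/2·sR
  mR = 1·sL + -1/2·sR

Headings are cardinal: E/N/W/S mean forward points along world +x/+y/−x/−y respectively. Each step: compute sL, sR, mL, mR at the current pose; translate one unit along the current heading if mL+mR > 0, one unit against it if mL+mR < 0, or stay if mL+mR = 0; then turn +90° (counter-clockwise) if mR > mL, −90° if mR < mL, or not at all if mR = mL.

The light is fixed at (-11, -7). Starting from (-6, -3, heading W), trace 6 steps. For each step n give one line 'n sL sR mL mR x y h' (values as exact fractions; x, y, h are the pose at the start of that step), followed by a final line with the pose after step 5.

0 20/3 60/17 -430/51 250/51 -6 -3 W
1 120/53 120/29 -6660/1537 300/1537 -5 -3 S
2 6/5 3/2 -39/20 9/20 -5 -2 E
3 24/13 24/17 -564/221 252/221 -6 -2 N
4 20/3 60/17 -430/51 250/51 -6 -3 W
5 120/53 120/29 -6660/1537 300/1537 -5 -3 S
final -5 -2 E

n=0: pose=(-6,-3,W); sL=20/3, sR=60/17; mL=-430/51, mR=250/51; mL+mR=-60/17 → advance -1; mR−mL=40/3 → turn +1·90°
n=1: pose=(-5,-3,S); sL=120/53, sR=120/29; mL=-6660/1537, mR=300/1537; mL+mR=-120/29 → advance -1; mR−mL=240/53 → turn +1·90°
n=2: pose=(-5,-2,E); sL=6/5, sR=3/2; mL=-39/20, mR=9/20; mL+mR=-3/2 → advance -1; mR−mL=12/5 → turn +1·90°
n=3: pose=(-6,-2,N); sL=24/13, sR=24/17; mL=-564/221, mR=252/221; mL+mR=-24/17 → advance -1; mR−mL=48/13 → turn +1·90°
n=4: pose=(-6,-3,W); sL=20/3, sR=60/17; mL=-430/51, mR=250/51; mL+mR=-60/17 → advance -1; mR−mL=40/3 → turn +1·90°
n=5: pose=(-5,-3,S); sL=120/53, sR=120/29; mL=-6660/1537, mR=300/1537; mL+mR=-120/29 → advance -1; mR−mL=240/53 → turn +1·90°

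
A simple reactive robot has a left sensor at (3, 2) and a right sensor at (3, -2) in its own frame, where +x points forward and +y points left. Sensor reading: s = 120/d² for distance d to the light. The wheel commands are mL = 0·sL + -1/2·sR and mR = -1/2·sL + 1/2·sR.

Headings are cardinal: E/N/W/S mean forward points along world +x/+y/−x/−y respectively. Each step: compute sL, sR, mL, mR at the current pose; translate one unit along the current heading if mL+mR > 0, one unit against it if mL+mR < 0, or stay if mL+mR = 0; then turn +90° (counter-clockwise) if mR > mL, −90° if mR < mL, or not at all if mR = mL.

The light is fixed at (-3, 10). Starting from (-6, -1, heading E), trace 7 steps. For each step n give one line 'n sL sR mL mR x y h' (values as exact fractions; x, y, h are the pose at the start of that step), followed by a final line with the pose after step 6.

0 40/27 120/169 -60/169 -1760/4563 -6 -1 E
1 3/5 15/29 -15/58 -6/145 -7 -1 S
2 24/13 24/29 -12/29 -192/377 -7 0 E
3 60/89 60/109 -30/109 -600/9701 -8 0 S
4 120/53 24/25 -12/25 -864/1325 -8 1 E
5 3/4 15/26 -15/52 -9/104 -9 1 S
6 8/3 120/109 -60/109 -256/327 -9 2 E
final -10 2 S

n=0: pose=(-6,-1,E); sL=40/27, sR=120/169; mL=-60/169, mR=-1760/4563; mL+mR=-20/27 → advance -1; mR−mL=-140/4563 → turn -1·90°
n=1: pose=(-7,-1,S); sL=3/5, sR=15/29; mL=-15/58, mR=-6/145; mL+mR=-3/10 → advance -1; mR−mL=63/290 → turn +1·90°
n=2: pose=(-7,0,E); sL=24/13, sR=24/29; mL=-12/29, mR=-192/377; mL+mR=-12/13 → advance -1; mR−mL=-36/377 → turn -1·90°
n=3: pose=(-8,0,S); sL=60/89, sR=60/109; mL=-30/109, mR=-600/9701; mL+mR=-30/89 → advance -1; mR−mL=2070/9701 → turn +1·90°
n=4: pose=(-8,1,E); sL=120/53, sR=24/25; mL=-12/25, mR=-864/1325; mL+mR=-60/53 → advance -1; mR−mL=-228/1325 → turn -1·90°
n=5: pose=(-9,1,S); sL=3/4, sR=15/26; mL=-15/52, mR=-9/104; mL+mR=-3/8 → advance -1; mR−mL=21/104 → turn +1·90°
n=6: pose=(-9,2,E); sL=8/3, sR=120/109; mL=-60/109, mR=-256/327; mL+mR=-4/3 → advance -1; mR−mL=-76/327 → turn -1·90°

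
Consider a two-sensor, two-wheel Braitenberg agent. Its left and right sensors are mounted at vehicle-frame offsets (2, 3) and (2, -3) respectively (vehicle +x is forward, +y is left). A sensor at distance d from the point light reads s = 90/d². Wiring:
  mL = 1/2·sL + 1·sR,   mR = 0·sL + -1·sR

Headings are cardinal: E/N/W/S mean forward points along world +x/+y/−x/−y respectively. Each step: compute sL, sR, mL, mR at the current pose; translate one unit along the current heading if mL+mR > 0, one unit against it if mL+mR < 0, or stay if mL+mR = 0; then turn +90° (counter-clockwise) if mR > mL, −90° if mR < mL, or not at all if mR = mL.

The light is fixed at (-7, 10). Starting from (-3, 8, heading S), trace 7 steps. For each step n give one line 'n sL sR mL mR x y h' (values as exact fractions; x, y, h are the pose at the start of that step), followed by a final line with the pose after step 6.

n=0: pose=(-3,8,S); sL=18/13, sR=90/17; mL=1323/221, mR=-90/17; mL+mR=9/13 → advance +1; mR−mL=-2493/221 → turn -1·90°
n=1: pose=(-3,7,W); sL=9/4, sR=45/2; mL=189/8, mR=-45/2; mL+mR=9/8 → advance +1; mR−mL=-369/8 → turn -1·90°
n=2: pose=(-4,7,N); sL=90, sR=90/37; mL=1755/37, mR=-90/37; mL+mR=45 → advance +1; mR−mL=-1845/37 → turn -1·90°
n=3: pose=(-4,8,E); sL=45/13, sR=9/5; mL=459/130, mR=-9/5; mL+mR=45/26 → advance +1; mR−mL=-693/130 → turn -1·90°
n=4: pose=(-3,8,S); sL=18/13, sR=90/17; mL=1323/221, mR=-90/17; mL+mR=9/13 → advance +1; mR−mL=-2493/221 → turn -1·90°
n=5: pose=(-3,7,W); sL=9/4, sR=45/2; mL=189/8, mR=-45/2; mL+mR=9/8 → advance +1; mR−mL=-369/8 → turn -1·90°
n=6: pose=(-4,7,N); sL=90, sR=90/37; mL=1755/37, mR=-90/37; mL+mR=45 → advance +1; mR−mL=-1845/37 → turn -1·90°

0 18/13 90/17 1323/221 -90/17 -3 8 S
1 9/4 45/2 189/8 -45/2 -3 7 W
2 90 90/37 1755/37 -90/37 -4 7 N
3 45/13 9/5 459/130 -9/5 -4 8 E
4 18/13 90/17 1323/221 -90/17 -3 8 S
5 9/4 45/2 189/8 -45/2 -3 7 W
6 90 90/37 1755/37 -90/37 -4 7 N
final -4 8 E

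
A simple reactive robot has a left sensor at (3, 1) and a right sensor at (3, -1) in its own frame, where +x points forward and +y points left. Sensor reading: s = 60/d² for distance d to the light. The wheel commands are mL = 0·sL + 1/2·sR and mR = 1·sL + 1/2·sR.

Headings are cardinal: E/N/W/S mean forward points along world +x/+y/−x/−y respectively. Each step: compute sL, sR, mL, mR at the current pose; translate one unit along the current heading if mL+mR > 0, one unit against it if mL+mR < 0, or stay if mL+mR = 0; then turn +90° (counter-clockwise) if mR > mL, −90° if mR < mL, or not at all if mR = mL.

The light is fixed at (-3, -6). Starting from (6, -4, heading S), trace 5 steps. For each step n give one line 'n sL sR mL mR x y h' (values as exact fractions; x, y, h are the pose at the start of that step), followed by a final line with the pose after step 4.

0 60/101 12/13 6/13 1386/1313 6 -4 S
1 15/37 5/12 5/24 545/888 6 -5 E
2 60/97 60/137 30/137 11130/13289 7 -5 N
3 6/5 30/29 15/29 249/145 7 -4 W
4 60/101 12/13 6/13 1386/1313 6 -4 S
final 6 -5 E

n=0: pose=(6,-4,S); sL=60/101, sR=12/13; mL=6/13, mR=1386/1313; mL+mR=1992/1313 → advance +1; mR−mL=60/101 → turn +1·90°
n=1: pose=(6,-5,E); sL=15/37, sR=5/12; mL=5/24, mR=545/888; mL+mR=365/444 → advance +1; mR−mL=15/37 → turn +1·90°
n=2: pose=(7,-5,N); sL=60/97, sR=60/137; mL=30/137, mR=11130/13289; mL+mR=14040/13289 → advance +1; mR−mL=60/97 → turn +1·90°
n=3: pose=(7,-4,W); sL=6/5, sR=30/29; mL=15/29, mR=249/145; mL+mR=324/145 → advance +1; mR−mL=6/5 → turn +1·90°
n=4: pose=(6,-4,S); sL=60/101, sR=12/13; mL=6/13, mR=1386/1313; mL+mR=1992/1313 → advance +1; mR−mL=60/101 → turn +1·90°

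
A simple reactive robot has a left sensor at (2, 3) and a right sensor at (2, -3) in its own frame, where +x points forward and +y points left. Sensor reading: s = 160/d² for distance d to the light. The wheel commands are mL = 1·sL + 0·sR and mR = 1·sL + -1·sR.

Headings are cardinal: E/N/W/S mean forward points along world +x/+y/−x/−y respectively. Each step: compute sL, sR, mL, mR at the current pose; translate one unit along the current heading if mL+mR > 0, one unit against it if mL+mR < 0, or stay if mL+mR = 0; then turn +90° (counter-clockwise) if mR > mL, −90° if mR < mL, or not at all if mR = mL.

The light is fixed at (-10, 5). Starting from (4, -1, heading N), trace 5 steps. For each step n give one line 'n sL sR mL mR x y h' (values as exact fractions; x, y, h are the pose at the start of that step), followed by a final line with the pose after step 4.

n=0: pose=(4,-1,N); sL=160/137, sR=32/61; mL=160/137, mR=5376/8357; mL+mR=15136/8357 → advance +1; mR−mL=-32/61 → turn -1·90°
n=1: pose=(4,0,E); sL=8/13, sR=1/2; mL=8/13, mR=3/26; mL+mR=19/26 → advance +1; mR−mL=-1/2 → turn -1·90°
n=2: pose=(5,0,S); sL=160/373, sR=160/193; mL=160/373, mR=-28800/71989; mL+mR=2080/71989 → advance +1; mR−mL=-160/193 → turn -1·90°
n=3: pose=(5,-1,W); sL=16/25, sR=80/89; mL=16/25, mR=-576/2225; mL+mR=848/2225 → advance +1; mR−mL=-80/89 → turn -1·90°
n=4: pose=(4,-1,N); sL=160/137, sR=32/61; mL=160/137, mR=5376/8357; mL+mR=15136/8357 → advance +1; mR−mL=-32/61 → turn -1·90°

0 160/137 32/61 160/137 5376/8357 4 -1 N
1 8/13 1/2 8/13 3/26 4 0 E
2 160/373 160/193 160/373 -28800/71989 5 0 S
3 16/25 80/89 16/25 -576/2225 5 -1 W
4 160/137 32/61 160/137 5376/8357 4 -1 N
final 4 0 E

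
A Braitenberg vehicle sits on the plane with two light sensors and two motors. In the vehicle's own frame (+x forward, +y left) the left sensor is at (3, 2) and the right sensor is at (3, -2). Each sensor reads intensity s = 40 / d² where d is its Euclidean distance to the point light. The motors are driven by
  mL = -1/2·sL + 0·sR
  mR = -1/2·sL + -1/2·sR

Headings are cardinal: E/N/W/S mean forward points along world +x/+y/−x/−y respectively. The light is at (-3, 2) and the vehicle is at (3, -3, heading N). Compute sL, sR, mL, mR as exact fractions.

left sensor world pos  = (1, 0); dL² = 20
right sensor world pos = (5, 0); dR² = 68
sL = 40/20 = 2
sR = 40/68 = 10/17
mL = -1/2·sL + 0·sR = -1
mR = -1/2·sL + -1/2·sR = -22/17

2 10/17 -1 -22/17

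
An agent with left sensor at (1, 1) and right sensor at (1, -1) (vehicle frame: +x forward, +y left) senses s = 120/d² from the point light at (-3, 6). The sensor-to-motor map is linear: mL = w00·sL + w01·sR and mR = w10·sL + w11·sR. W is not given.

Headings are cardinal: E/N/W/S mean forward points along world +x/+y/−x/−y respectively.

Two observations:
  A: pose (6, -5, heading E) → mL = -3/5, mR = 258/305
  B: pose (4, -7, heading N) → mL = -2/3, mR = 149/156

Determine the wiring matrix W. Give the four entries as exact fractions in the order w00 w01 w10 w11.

-1 0 1 1/2

obs A: pose=(6,-5,E) → sL=3/5, sR=30/61, mL=-3/5, mR=258/305
obs B: pose=(4,-7,N) → sL=2/3, sR=15/26, mL=-2/3, mR=149/156
sensor matrix S = [[3/5, 30/61], [2/3, 15/26]]; det S = 29/1586
solve [mL_A; mL_B] = S·[w00; w01] and [mR_A; mR_B] = S·[w10; w11]:
  w00 = -1, w01 = 0, w10 = 1, w11 = 1/2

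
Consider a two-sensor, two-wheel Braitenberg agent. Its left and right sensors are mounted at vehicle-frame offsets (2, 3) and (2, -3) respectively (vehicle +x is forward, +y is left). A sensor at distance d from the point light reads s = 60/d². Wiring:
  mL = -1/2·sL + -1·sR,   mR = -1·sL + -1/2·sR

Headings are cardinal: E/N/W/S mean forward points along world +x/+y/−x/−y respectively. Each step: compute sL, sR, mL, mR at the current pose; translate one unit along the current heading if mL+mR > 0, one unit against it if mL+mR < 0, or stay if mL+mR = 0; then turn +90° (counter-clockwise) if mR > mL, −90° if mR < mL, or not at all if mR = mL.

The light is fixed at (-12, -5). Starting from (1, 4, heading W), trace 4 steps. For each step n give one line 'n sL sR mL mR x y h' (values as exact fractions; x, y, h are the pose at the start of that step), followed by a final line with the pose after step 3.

0 60/157 12/53 -3474/8321 -4122/8321 1 4 W
1 30/121 6/41 -1341/4961 -1593/4961 2 4 N
2 60/377 60/281 -31050/105937 -28170/105937 2 3 E
3 3/10 15/89 -567/1780 -171/445 1 3 N
final 1 2 E

n=0: pose=(1,4,W); sL=60/157, sR=12/53; mL=-3474/8321, mR=-4122/8321; mL+mR=-7596/8321 → advance -1; mR−mL=-648/8321 → turn -1·90°
n=1: pose=(2,4,N); sL=30/121, sR=6/41; mL=-1341/4961, mR=-1593/4961; mL+mR=-2934/4961 → advance -1; mR−mL=-252/4961 → turn -1·90°
n=2: pose=(2,3,E); sL=60/377, sR=60/281; mL=-31050/105937, mR=-28170/105937; mL+mR=-59220/105937 → advance -1; mR−mL=2880/105937 → turn +1·90°
n=3: pose=(1,3,N); sL=3/10, sR=15/89; mL=-567/1780, mR=-171/445; mL+mR=-1251/1780 → advance -1; mR−mL=-117/1780 → turn -1·90°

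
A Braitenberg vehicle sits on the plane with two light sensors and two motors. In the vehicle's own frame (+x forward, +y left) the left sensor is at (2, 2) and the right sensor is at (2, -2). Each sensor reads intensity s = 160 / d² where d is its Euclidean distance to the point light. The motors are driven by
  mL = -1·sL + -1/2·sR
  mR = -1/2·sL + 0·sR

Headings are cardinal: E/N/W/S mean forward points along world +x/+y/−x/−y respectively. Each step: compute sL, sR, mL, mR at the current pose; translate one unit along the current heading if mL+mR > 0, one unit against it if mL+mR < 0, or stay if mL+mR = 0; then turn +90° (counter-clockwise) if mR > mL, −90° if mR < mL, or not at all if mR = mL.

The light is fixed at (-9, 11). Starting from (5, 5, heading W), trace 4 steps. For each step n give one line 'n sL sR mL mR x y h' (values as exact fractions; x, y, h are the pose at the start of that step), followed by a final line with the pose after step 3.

n=0: pose=(5,5,W); sL=10/13, sR=1; mL=-33/26, mR=-5/13; mL+mR=-43/26 → advance -1; mR−mL=23/26 → turn +1·90°
n=1: pose=(6,5,S); sL=160/353, sR=160/233; mL=-65520/82249, mR=-80/353; mL+mR=-84160/82249 → advance -1; mR−mL=46880/82249 → turn +1·90°
n=2: pose=(6,6,E); sL=80/149, sR=80/169; mL=-19480/25181, mR=-40/149; mL+mR=-26240/25181 → advance -1; mR−mL=12720/25181 → turn +1·90°
n=3: pose=(5,6,N); sL=160/153, sR=32/53; mL=-10928/8109, mR=-80/153; mL+mR=-5056/2703 → advance -1; mR−mL=6688/8109 → turn +1·90°

0 10/13 1 -33/26 -5/13 5 5 W
1 160/353 160/233 -65520/82249 -80/353 6 5 S
2 80/149 80/169 -19480/25181 -40/149 6 6 E
3 160/153 32/53 -10928/8109 -80/153 5 6 N
final 5 5 W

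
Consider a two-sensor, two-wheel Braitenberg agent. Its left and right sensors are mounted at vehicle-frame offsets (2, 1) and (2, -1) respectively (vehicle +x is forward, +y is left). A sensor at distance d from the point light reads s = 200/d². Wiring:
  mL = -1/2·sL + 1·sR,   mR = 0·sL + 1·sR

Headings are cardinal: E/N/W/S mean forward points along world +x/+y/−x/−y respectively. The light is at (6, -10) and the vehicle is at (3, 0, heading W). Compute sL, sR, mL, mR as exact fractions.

100/53 100/73 1650/3869 100/73

left sensor world pos  = (1, -1); dL² = 106
right sensor world pos = (1, 1); dR² = 146
sL = 200/106 = 100/53
sR = 200/146 = 100/73
mL = -1/2·sL + 1·sR = 1650/3869
mR = 0·sL + 1·sR = 100/73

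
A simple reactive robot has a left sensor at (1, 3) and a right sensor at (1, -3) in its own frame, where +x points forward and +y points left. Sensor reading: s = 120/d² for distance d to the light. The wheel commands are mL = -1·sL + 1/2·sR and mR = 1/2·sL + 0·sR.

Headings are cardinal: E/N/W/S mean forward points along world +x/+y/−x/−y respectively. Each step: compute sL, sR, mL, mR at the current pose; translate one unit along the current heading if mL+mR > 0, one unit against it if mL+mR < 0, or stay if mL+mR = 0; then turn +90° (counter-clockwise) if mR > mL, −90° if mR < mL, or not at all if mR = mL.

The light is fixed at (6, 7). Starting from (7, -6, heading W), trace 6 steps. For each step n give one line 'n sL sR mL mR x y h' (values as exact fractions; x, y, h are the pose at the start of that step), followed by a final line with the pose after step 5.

0 15/32 6/5 21/160 15/64 7 -6 W
1 24/41 24/41 -12/41 12/41 6 -6 S
2 120/101 120/257 -24780/25957 60/101 6 -6 E
3 3/4 30/37 -51/148 3/8 5 -6 N
4 120/229 24/17 708/3893 60/229 5 -5 W
5 12/17 60/97 -654/1649 6/17 4 -5 S
final 4 -4 E

n=0: pose=(7,-6,W); sL=15/32, sR=6/5; mL=21/160, mR=15/64; mL+mR=117/320 → advance +1; mR−mL=33/320 → turn +1·90°
n=1: pose=(6,-6,S); sL=24/41, sR=24/41; mL=-12/41, mR=12/41; mL+mR=0 → advance +0; mR−mL=24/41 → turn +1·90°
n=2: pose=(6,-6,E); sL=120/101, sR=120/257; mL=-24780/25957, mR=60/101; mL+mR=-9360/25957 → advance -1; mR−mL=40200/25957 → turn +1·90°
n=3: pose=(5,-6,N); sL=3/4, sR=30/37; mL=-51/148, mR=3/8; mL+mR=9/296 → advance +1; mR−mL=213/296 → turn +1·90°
n=4: pose=(5,-5,W); sL=120/229, sR=24/17; mL=708/3893, mR=60/229; mL+mR=1728/3893 → advance +1; mR−mL=312/3893 → turn +1·90°
n=5: pose=(4,-5,S); sL=12/17, sR=60/97; mL=-654/1649, mR=6/17; mL+mR=-72/1649 → advance -1; mR−mL=1236/1649 → turn +1·90°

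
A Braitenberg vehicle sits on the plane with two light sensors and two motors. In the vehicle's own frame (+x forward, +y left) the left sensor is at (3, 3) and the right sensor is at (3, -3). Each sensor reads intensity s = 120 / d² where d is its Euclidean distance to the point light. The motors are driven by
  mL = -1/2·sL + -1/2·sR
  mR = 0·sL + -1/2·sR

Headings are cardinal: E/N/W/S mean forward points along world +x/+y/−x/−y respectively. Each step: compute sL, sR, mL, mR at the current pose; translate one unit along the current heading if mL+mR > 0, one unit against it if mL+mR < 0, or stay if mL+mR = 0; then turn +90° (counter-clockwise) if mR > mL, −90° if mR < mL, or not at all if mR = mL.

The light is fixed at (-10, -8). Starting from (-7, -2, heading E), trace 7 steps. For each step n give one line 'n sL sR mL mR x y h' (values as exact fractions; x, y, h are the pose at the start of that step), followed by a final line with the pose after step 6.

0 40/39 8/3 -24/13 -4/3 -7 -2 E
1 60/41 60/53 -2820/2173 -30/53 -8 -2 N
2 24 24/13 -168/13 -12/13 -8 -3 W
3 3 30 -33/2 -15 -7 -3 S
4 40/39 8/3 -24/13 -4/3 -7 -2 E
5 60/41 60/53 -2820/2173 -30/53 -8 -2 N
6 24 24/13 -168/13 -12/13 -8 -3 W
final -7 -3 S

n=0: pose=(-7,-2,E); sL=40/39, sR=8/3; mL=-24/13, mR=-4/3; mL+mR=-124/39 → advance -1; mR−mL=20/39 → turn +1·90°
n=1: pose=(-8,-2,N); sL=60/41, sR=60/53; mL=-2820/2173, mR=-30/53; mL+mR=-4050/2173 → advance -1; mR−mL=30/41 → turn +1·90°
n=2: pose=(-8,-3,W); sL=24, sR=24/13; mL=-168/13, mR=-12/13; mL+mR=-180/13 → advance -1; mR−mL=12 → turn +1·90°
n=3: pose=(-7,-3,S); sL=3, sR=30; mL=-33/2, mR=-15; mL+mR=-63/2 → advance -1; mR−mL=3/2 → turn +1·90°
n=4: pose=(-7,-2,E); sL=40/39, sR=8/3; mL=-24/13, mR=-4/3; mL+mR=-124/39 → advance -1; mR−mL=20/39 → turn +1·90°
n=5: pose=(-8,-2,N); sL=60/41, sR=60/53; mL=-2820/2173, mR=-30/53; mL+mR=-4050/2173 → advance -1; mR−mL=30/41 → turn +1·90°
n=6: pose=(-8,-3,W); sL=24, sR=24/13; mL=-168/13, mR=-12/13; mL+mR=-180/13 → advance -1; mR−mL=12 → turn +1·90°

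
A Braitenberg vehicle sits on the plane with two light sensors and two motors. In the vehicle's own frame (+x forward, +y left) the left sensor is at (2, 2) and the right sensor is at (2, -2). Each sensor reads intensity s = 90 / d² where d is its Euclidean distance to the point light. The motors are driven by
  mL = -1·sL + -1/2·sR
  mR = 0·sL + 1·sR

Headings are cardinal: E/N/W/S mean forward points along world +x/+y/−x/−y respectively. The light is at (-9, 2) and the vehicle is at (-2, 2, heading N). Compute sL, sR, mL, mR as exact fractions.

90/29 18/17 -1791/493 18/17

left sensor world pos  = (-4, 4); dL² = 29
right sensor world pos = (0, 4); dR² = 85
sL = 90/29 = 90/29
sR = 90/85 = 18/17
mL = -1·sL + -1/2·sR = -1791/493
mR = 0·sL + 1·sR = 18/17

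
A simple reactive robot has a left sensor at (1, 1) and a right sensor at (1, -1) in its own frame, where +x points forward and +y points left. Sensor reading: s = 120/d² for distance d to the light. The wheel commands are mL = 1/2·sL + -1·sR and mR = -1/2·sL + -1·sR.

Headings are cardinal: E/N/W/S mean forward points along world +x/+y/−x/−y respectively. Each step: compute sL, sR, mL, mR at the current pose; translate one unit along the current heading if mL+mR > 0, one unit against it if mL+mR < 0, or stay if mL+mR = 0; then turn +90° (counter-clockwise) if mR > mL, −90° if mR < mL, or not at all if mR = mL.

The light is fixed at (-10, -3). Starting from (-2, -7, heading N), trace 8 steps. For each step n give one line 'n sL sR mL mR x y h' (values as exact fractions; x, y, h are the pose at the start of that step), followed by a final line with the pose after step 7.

0 60/29 4/3 -26/87 -206/87 -2 -7 N
1 120/97 40/39 -1540/3783 -6220/3783 -2 -8 E
2 6/5 5/3 -16/15 -34/15 -3 -8 S
3 120/61 8/3 -308/183 -668/183 -3 -7 W
4 60/29 4/3 -26/87 -206/87 -2 -7 N
5 120/97 40/39 -1540/3783 -6220/3783 -2 -8 E
6 6/5 5/3 -16/15 -34/15 -3 -8 S
7 120/61 8/3 -308/183 -668/183 -3 -7 W
final -2 -7 N

n=0: pose=(-2,-7,N); sL=60/29, sR=4/3; mL=-26/87, mR=-206/87; mL+mR=-8/3 → advance -1; mR−mL=-60/29 → turn -1·90°
n=1: pose=(-2,-8,E); sL=120/97, sR=40/39; mL=-1540/3783, mR=-6220/3783; mL+mR=-80/39 → advance -1; mR−mL=-120/97 → turn -1·90°
n=2: pose=(-3,-8,S); sL=6/5, sR=5/3; mL=-16/15, mR=-34/15; mL+mR=-10/3 → advance -1; mR−mL=-6/5 → turn -1·90°
n=3: pose=(-3,-7,W); sL=120/61, sR=8/3; mL=-308/183, mR=-668/183; mL+mR=-16/3 → advance -1; mR−mL=-120/61 → turn -1·90°
n=4: pose=(-2,-7,N); sL=60/29, sR=4/3; mL=-26/87, mR=-206/87; mL+mR=-8/3 → advance -1; mR−mL=-60/29 → turn -1·90°
n=5: pose=(-2,-8,E); sL=120/97, sR=40/39; mL=-1540/3783, mR=-6220/3783; mL+mR=-80/39 → advance -1; mR−mL=-120/97 → turn -1·90°
n=6: pose=(-3,-8,S); sL=6/5, sR=5/3; mL=-16/15, mR=-34/15; mL+mR=-10/3 → advance -1; mR−mL=-6/5 → turn -1·90°
n=7: pose=(-3,-7,W); sL=120/61, sR=8/3; mL=-308/183, mR=-668/183; mL+mR=-16/3 → advance -1; mR−mL=-120/61 → turn -1·90°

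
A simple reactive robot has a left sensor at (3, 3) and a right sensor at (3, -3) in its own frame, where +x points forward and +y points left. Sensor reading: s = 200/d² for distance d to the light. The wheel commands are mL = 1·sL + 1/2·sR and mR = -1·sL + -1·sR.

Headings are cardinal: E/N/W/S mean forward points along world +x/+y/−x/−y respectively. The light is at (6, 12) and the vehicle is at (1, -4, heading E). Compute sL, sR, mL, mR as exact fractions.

left sensor world pos  = (4, -1); dL² = 173
right sensor world pos = (4, -7); dR² = 365
sL = 200/173 = 200/173
sR = 200/365 = 40/73
mL = 1·sL + 1/2·sR = 18060/12629
mR = -1·sL + -1·sR = -21520/12629

200/173 40/73 18060/12629 -21520/12629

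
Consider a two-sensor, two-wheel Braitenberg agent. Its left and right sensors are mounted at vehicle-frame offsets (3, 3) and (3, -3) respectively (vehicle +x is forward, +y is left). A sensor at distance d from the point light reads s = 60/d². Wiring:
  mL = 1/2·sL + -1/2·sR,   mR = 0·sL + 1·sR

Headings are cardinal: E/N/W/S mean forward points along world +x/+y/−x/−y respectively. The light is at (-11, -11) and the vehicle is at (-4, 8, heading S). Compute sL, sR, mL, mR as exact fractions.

left sensor world pos  = (-1, 5); dL² = 356
right sensor world pos = (-7, 5); dR² = 272
sL = 60/356 = 15/89
sR = 60/272 = 15/68
mL = 1/2·sL + -1/2·sR = -315/12104
mR = 0·sL + 1·sR = 15/68

15/89 15/68 -315/12104 15/68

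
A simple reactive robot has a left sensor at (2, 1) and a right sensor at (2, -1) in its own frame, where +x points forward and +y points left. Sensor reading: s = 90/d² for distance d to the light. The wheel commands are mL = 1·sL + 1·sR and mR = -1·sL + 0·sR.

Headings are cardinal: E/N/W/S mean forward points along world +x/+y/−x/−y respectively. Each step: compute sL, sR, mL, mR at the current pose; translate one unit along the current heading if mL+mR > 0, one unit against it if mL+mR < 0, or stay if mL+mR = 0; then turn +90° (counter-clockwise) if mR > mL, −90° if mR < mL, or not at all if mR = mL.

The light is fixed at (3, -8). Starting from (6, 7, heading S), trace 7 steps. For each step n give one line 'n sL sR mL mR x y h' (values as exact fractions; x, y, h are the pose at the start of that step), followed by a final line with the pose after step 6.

n=0: pose=(6,7,S); sL=18/37, sR=90/173; mL=6444/6401, mR=-18/37; mL+mR=90/173 → advance +1; mR−mL=-9558/6401 → turn -1·90°
n=1: pose=(6,6,W); sL=9/17, sR=45/113; mL=1782/1921, mR=-9/17; mL+mR=45/113 → advance +1; mR−mL=-2799/1921 → turn -1·90°
n=2: pose=(5,6,N); sL=90/257, sR=18/53; mL=9396/13621, mR=-90/257; mL+mR=18/53 → advance +1; mR−mL=-14166/13621 → turn -1·90°
n=3: pose=(5,7,E); sL=45/136, sR=45/106; mL=5445/7208, mR=-45/136; mL+mR=45/106 → advance +1; mR−mL=-3915/3604 → turn -1·90°
n=4: pose=(6,7,S); sL=18/37, sR=90/173; mL=6444/6401, mR=-18/37; mL+mR=90/173 → advance +1; mR−mL=-9558/6401 → turn -1·90°
n=5: pose=(6,6,W); sL=9/17, sR=45/113; mL=1782/1921, mR=-9/17; mL+mR=45/113 → advance +1; mR−mL=-2799/1921 → turn -1·90°
n=6: pose=(5,6,N); sL=90/257, sR=18/53; mL=9396/13621, mR=-90/257; mL+mR=18/53 → advance +1; mR−mL=-14166/13621 → turn -1·90°

0 18/37 90/173 6444/6401 -18/37 6 7 S
1 9/17 45/113 1782/1921 -9/17 6 6 W
2 90/257 18/53 9396/13621 -90/257 5 6 N
3 45/136 45/106 5445/7208 -45/136 5 7 E
4 18/37 90/173 6444/6401 -18/37 6 7 S
5 9/17 45/113 1782/1921 -9/17 6 6 W
6 90/257 18/53 9396/13621 -90/257 5 6 N
final 5 7 E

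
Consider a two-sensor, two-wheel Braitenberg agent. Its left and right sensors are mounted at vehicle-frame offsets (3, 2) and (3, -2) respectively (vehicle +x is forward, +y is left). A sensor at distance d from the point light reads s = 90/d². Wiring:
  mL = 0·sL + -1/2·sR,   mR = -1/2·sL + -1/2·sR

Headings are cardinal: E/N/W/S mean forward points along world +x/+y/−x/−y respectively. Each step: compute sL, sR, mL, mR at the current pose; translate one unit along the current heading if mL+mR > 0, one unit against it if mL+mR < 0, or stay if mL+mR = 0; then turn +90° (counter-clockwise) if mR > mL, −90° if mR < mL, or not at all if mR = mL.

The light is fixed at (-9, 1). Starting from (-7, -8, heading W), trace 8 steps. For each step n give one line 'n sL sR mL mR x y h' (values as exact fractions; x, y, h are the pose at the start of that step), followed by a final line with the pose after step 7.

n=0: pose=(-7,-8,W); sL=45/61, sR=9/5; mL=-9/10, mR=-387/305; mL+mR=-1323/610 → advance -1; mR−mL=-45/122 → turn -1·90°
n=1: pose=(-6,-8,N); sL=90/37, sR=90/61; mL=-45/61, mR=-4410/2257; mL+mR=-6075/2257 → advance -1; mR−mL=-45/37 → turn -1·90°
n=2: pose=(-6,-9,E); sL=9/10, sR=1/2; mL=-1/4, mR=-7/10; mL+mR=-19/20 → advance -1; mR−mL=-9/20 → turn -1·90°
n=3: pose=(-7,-9,S); sL=18/37, sR=90/169; mL=-45/169, mR=-3186/6253; mL+mR=-4851/6253 → advance -1; mR−mL=-9/37 → turn -1·90°
n=4: pose=(-7,-8,W); sL=45/61, sR=9/5; mL=-9/10, mR=-387/305; mL+mR=-1323/610 → advance -1; mR−mL=-45/122 → turn -1·90°
n=5: pose=(-6,-8,N); sL=90/37, sR=90/61; mL=-45/61, mR=-4410/2257; mL+mR=-6075/2257 → advance -1; mR−mL=-45/37 → turn -1·90°
n=6: pose=(-6,-9,E); sL=9/10, sR=1/2; mL=-1/4, mR=-7/10; mL+mR=-19/20 → advance -1; mR−mL=-9/20 → turn -1·90°
n=7: pose=(-7,-9,S); sL=18/37, sR=90/169; mL=-45/169, mR=-3186/6253; mL+mR=-4851/6253 → advance -1; mR−mL=-9/37 → turn -1·90°

0 45/61 9/5 -9/10 -387/305 -7 -8 W
1 90/37 90/61 -45/61 -4410/2257 -6 -8 N
2 9/10 1/2 -1/4 -7/10 -6 -9 E
3 18/37 90/169 -45/169 -3186/6253 -7 -9 S
4 45/61 9/5 -9/10 -387/305 -7 -8 W
5 90/37 90/61 -45/61 -4410/2257 -6 -8 N
6 9/10 1/2 -1/4 -7/10 -6 -9 E
7 18/37 90/169 -45/169 -3186/6253 -7 -9 S
final -7 -8 W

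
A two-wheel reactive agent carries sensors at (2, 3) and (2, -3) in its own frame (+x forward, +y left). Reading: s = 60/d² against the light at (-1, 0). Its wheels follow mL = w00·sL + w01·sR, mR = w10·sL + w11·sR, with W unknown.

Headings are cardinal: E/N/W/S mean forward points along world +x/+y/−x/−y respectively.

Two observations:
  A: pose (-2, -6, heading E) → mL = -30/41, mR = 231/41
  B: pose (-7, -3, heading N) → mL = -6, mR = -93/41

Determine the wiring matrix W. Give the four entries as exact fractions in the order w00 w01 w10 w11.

0 -1 1 -1/2

obs A: pose=(-2,-6,E) → sL=6, sR=30/41, mL=-30/41, mR=231/41
obs B: pose=(-7,-3,N) → sL=30/41, sR=6, mL=-6, mR=-93/41
sensor matrix S = [[6, 30/41], [30/41, 6]]; det S = 59616/1681
solve [mL_A; mL_B] = S·[w00; w01] and [mR_A; mR_B] = S·[w10; w11]:
  w00 = 0, w01 = -1, w10 = 1, w11 = -1/2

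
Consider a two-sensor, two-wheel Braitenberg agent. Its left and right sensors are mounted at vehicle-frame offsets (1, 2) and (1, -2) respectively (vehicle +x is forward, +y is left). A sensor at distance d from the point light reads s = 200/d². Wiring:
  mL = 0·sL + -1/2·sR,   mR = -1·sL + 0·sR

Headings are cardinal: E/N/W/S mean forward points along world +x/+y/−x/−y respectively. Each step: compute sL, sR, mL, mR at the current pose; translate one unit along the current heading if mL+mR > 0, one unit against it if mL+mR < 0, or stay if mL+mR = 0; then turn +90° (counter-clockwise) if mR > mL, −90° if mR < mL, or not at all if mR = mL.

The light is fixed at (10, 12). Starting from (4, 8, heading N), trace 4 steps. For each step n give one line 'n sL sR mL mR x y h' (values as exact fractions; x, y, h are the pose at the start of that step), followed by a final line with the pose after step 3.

n=0: pose=(4,8,N); sL=200/73, sR=8; mL=-4, mR=-200/73; mL+mR=-492/73 → advance -1; mR−mL=92/73 → turn +1·90°
n=1: pose=(4,7,W); sL=100/49, sR=100/29; mL=-50/29, mR=-100/49; mL+mR=-5350/1421 → advance -1; mR−mL=-450/1421 → turn -1·90°
n=2: pose=(5,7,N); sL=40/13, sR=8; mL=-4, mR=-40/13; mL+mR=-92/13 → advance -1; mR−mL=12/13 → turn +1·90°
n=3: pose=(5,6,W); sL=2, sR=50/13; mL=-25/13, mR=-2; mL+mR=-51/13 → advance -1; mR−mL=-1/13 → turn -1·90°

0 200/73 8 -4 -200/73 4 8 N
1 100/49 100/29 -50/29 -100/49 4 7 W
2 40/13 8 -4 -40/13 5 7 N
3 2 50/13 -25/13 -2 5 6 W
final 6 6 N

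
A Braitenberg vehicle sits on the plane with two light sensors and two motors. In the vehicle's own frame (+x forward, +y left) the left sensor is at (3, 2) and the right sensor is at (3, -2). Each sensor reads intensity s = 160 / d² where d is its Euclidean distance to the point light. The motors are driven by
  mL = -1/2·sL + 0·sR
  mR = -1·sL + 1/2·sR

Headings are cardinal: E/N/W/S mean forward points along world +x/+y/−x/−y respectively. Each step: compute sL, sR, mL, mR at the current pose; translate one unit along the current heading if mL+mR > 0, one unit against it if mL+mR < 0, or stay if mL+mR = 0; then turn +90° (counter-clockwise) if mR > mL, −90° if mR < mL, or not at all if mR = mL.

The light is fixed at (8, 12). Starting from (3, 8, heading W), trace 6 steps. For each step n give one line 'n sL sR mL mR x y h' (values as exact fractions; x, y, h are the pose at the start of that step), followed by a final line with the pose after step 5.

n=0: pose=(3,8,W); sL=8/5, sR=40/17; mL=-4/5, mR=-36/85; mL+mR=-104/85 → advance -1; mR−mL=32/85 → turn +1·90°
n=1: pose=(4,8,S); sL=160/53, sR=32/17; mL=-80/53, mR=-1872/901; mL+mR=-3232/901 → advance -1; mR−mL=-512/901 → turn -1·90°
n=2: pose=(4,9,W); sL=80/37, sR=16/5; mL=-40/37, mR=-104/185; mL+mR=-304/185 → advance -1; mR−mL=96/185 → turn +1·90°
n=3: pose=(5,9,S); sL=160/37, sR=160/61; mL=-80/37, mR=-6800/2257; mL+mR=-11680/2257 → advance -1; mR−mL=-1920/2257 → turn -1·90°
n=4: pose=(5,10,W); sL=40/13, sR=40/9; mL=-20/13, mR=-100/117; mL+mR=-280/117 → advance -1; mR−mL=80/117 → turn +1·90°
n=5: pose=(6,10,S); sL=32/5, sR=160/41; mL=-16/5, mR=-912/205; mL+mR=-1568/205 → advance -1; mR−mL=-256/205 → turn -1·90°

0 8/5 40/17 -4/5 -36/85 3 8 W
1 160/53 32/17 -80/53 -1872/901 4 8 S
2 80/37 16/5 -40/37 -104/185 4 9 W
3 160/37 160/61 -80/37 -6800/2257 5 9 S
4 40/13 40/9 -20/13 -100/117 5 10 W
5 32/5 160/41 -16/5 -912/205 6 10 S
final 6 11 W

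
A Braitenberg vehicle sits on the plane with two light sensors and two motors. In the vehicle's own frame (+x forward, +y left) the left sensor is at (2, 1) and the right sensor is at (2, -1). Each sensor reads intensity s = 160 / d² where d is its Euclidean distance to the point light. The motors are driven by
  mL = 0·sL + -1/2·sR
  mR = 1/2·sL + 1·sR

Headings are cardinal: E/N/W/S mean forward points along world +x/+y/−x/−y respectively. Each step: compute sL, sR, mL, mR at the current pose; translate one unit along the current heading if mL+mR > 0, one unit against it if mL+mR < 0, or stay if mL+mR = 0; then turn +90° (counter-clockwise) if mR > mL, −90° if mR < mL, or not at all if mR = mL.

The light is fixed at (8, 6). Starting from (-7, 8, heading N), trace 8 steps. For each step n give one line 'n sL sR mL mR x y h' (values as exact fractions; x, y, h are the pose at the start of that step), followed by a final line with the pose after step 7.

n=0: pose=(-7,8,N); sL=10/17, sR=40/53; mL=-20/53, mR=945/901; mL+mR=605/901 → advance +1; mR−mL=1285/901 → turn +1·90°
n=1: pose=(-7,9,W); sL=160/293, sR=32/61; mL=-16/61, mR=14256/17873; mL+mR=9568/17873 → advance +1; mR−mL=18944/17873 → turn +1·90°
n=2: pose=(-8,9,S); sL=80/113, sR=16/29; mL=-8/29, mR=2968/3277; mL+mR=2064/3277 → advance +1; mR−mL=3872/3277 → turn +1·90°
n=3: pose=(-8,8,E); sL=32/41, sR=160/197; mL=-80/197, mR=9712/8077; mL+mR=6432/8077 → advance +1; mR−mL=12992/8077 → turn +1·90°
n=4: pose=(-7,8,N); sL=10/17, sR=40/53; mL=-20/53, mR=945/901; mL+mR=605/901 → advance +1; mR−mL=1285/901 → turn +1·90°
n=5: pose=(-7,9,W); sL=160/293, sR=32/61; mL=-16/61, mR=14256/17873; mL+mR=9568/17873 → advance +1; mR−mL=18944/17873 → turn +1·90°
n=6: pose=(-8,9,S); sL=80/113, sR=16/29; mL=-8/29, mR=2968/3277; mL+mR=2064/3277 → advance +1; mR−mL=3872/3277 → turn +1·90°
n=7: pose=(-8,8,E); sL=32/41, sR=160/197; mL=-80/197, mR=9712/8077; mL+mR=6432/8077 → advance +1; mR−mL=12992/8077 → turn +1·90°

0 10/17 40/53 -20/53 945/901 -7 8 N
1 160/293 32/61 -16/61 14256/17873 -7 9 W
2 80/113 16/29 -8/29 2968/3277 -8 9 S
3 32/41 160/197 -80/197 9712/8077 -8 8 E
4 10/17 40/53 -20/53 945/901 -7 8 N
5 160/293 32/61 -16/61 14256/17873 -7 9 W
6 80/113 16/29 -8/29 2968/3277 -8 9 S
7 32/41 160/197 -80/197 9712/8077 -8 8 E
final -7 8 N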